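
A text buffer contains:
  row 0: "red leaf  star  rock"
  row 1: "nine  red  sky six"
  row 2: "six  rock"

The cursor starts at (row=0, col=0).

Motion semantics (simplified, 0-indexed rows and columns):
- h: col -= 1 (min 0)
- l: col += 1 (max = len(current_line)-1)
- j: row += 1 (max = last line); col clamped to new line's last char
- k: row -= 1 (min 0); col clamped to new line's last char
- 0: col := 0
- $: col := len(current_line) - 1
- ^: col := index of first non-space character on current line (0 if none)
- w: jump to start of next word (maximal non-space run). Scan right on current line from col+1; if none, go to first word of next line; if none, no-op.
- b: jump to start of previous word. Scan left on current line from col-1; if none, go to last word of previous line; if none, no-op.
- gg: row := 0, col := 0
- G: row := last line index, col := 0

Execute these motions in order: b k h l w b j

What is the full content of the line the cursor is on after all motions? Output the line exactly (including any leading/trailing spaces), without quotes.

After 1 (b): row=0 col=0 char='r'
After 2 (k): row=0 col=0 char='r'
After 3 (h): row=0 col=0 char='r'
After 4 (l): row=0 col=1 char='e'
After 5 (w): row=0 col=4 char='l'
After 6 (b): row=0 col=0 char='r'
After 7 (j): row=1 col=0 char='n'

Answer: nine  red  sky six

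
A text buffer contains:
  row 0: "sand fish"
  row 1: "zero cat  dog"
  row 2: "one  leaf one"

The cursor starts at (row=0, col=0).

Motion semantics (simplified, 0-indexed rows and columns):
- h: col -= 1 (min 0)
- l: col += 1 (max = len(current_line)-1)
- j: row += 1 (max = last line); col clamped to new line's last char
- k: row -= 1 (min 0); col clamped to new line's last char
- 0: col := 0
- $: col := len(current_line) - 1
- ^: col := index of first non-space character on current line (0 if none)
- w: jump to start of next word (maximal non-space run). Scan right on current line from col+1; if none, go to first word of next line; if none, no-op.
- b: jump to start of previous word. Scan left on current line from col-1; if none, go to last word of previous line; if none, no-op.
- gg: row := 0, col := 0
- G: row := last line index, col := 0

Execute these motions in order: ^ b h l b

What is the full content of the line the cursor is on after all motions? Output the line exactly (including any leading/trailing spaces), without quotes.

Answer: sand fish

Derivation:
After 1 (^): row=0 col=0 char='s'
After 2 (b): row=0 col=0 char='s'
After 3 (h): row=0 col=0 char='s'
After 4 (l): row=0 col=1 char='a'
After 5 (b): row=0 col=0 char='s'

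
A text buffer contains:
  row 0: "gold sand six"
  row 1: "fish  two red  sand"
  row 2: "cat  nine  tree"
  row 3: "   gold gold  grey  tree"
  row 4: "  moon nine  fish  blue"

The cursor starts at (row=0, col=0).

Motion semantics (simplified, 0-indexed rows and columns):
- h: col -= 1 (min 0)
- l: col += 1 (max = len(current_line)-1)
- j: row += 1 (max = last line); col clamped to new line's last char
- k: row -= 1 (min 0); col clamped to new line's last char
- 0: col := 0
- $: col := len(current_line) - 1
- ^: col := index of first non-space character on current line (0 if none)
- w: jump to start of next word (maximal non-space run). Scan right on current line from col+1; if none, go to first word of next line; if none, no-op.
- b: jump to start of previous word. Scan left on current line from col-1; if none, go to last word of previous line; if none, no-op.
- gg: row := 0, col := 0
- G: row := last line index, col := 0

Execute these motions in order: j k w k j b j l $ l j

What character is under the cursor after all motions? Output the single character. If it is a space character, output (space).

Answer: g

Derivation:
After 1 (j): row=1 col=0 char='f'
After 2 (k): row=0 col=0 char='g'
After 3 (w): row=0 col=5 char='s'
After 4 (k): row=0 col=5 char='s'
After 5 (j): row=1 col=5 char='_'
After 6 (b): row=1 col=0 char='f'
After 7 (j): row=2 col=0 char='c'
After 8 (l): row=2 col=1 char='a'
After 9 ($): row=2 col=14 char='e'
After 10 (l): row=2 col=14 char='e'
After 11 (j): row=3 col=14 char='g'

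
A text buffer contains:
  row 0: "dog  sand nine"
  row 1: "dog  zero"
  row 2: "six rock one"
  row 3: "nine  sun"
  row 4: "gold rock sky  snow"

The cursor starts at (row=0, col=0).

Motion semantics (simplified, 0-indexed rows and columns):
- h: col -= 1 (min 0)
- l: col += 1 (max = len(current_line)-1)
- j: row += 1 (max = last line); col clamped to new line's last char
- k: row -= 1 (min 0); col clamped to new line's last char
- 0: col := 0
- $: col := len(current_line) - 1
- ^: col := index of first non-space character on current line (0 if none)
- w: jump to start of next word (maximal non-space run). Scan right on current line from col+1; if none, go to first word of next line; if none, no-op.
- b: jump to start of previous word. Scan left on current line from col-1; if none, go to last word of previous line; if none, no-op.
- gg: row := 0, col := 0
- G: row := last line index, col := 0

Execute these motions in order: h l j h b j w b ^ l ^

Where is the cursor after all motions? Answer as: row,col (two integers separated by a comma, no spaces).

After 1 (h): row=0 col=0 char='d'
After 2 (l): row=0 col=1 char='o'
After 3 (j): row=1 col=1 char='o'
After 4 (h): row=1 col=0 char='d'
After 5 (b): row=0 col=10 char='n'
After 6 (j): row=1 col=8 char='o'
After 7 (w): row=2 col=0 char='s'
After 8 (b): row=1 col=5 char='z'
After 9 (^): row=1 col=0 char='d'
After 10 (l): row=1 col=1 char='o'
After 11 (^): row=1 col=0 char='d'

Answer: 1,0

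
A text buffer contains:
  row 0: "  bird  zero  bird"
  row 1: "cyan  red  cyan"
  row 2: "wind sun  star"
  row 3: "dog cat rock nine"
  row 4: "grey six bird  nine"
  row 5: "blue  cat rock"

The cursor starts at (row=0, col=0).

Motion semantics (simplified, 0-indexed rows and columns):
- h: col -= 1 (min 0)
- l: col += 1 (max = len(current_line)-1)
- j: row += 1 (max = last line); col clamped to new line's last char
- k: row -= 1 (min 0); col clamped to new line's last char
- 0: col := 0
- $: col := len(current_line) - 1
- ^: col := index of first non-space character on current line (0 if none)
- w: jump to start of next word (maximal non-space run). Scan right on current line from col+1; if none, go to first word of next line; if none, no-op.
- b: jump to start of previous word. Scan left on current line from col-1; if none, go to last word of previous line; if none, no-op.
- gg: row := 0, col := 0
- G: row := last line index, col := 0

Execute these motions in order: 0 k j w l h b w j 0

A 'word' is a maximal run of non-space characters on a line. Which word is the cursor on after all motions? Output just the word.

After 1 (0): row=0 col=0 char='_'
After 2 (k): row=0 col=0 char='_'
After 3 (j): row=1 col=0 char='c'
After 4 (w): row=1 col=6 char='r'
After 5 (l): row=1 col=7 char='e'
After 6 (h): row=1 col=6 char='r'
After 7 (b): row=1 col=0 char='c'
After 8 (w): row=1 col=6 char='r'
After 9 (j): row=2 col=6 char='u'
After 10 (0): row=2 col=0 char='w'

Answer: wind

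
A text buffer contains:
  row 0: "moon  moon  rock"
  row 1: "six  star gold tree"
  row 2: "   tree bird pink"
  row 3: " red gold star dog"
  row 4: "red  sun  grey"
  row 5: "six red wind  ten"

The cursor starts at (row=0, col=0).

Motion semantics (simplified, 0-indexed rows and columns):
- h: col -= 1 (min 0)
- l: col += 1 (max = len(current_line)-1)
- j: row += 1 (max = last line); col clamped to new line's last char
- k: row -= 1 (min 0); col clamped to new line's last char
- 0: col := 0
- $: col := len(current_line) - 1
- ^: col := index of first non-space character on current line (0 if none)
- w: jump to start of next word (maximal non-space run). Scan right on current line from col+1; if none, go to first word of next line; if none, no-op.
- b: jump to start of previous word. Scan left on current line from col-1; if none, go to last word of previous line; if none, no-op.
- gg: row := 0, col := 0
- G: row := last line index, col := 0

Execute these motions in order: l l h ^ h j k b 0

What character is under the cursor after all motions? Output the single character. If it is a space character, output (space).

Answer: m

Derivation:
After 1 (l): row=0 col=1 char='o'
After 2 (l): row=0 col=2 char='o'
After 3 (h): row=0 col=1 char='o'
After 4 (^): row=0 col=0 char='m'
After 5 (h): row=0 col=0 char='m'
After 6 (j): row=1 col=0 char='s'
After 7 (k): row=0 col=0 char='m'
After 8 (b): row=0 col=0 char='m'
After 9 (0): row=0 col=0 char='m'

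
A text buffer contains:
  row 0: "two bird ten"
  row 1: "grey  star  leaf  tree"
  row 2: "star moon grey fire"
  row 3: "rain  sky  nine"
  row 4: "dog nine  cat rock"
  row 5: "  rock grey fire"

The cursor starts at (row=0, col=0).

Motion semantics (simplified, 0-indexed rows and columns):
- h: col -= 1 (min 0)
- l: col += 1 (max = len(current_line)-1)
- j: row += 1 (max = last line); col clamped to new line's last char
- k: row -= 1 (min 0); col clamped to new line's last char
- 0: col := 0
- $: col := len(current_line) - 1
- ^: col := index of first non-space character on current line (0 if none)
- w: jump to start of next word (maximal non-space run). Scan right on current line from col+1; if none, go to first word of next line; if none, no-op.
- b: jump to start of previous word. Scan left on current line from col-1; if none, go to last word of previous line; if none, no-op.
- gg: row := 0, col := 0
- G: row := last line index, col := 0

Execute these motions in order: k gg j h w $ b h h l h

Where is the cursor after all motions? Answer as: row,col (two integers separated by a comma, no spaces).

After 1 (k): row=0 col=0 char='t'
After 2 (gg): row=0 col=0 char='t'
After 3 (j): row=1 col=0 char='g'
After 4 (h): row=1 col=0 char='g'
After 5 (w): row=1 col=6 char='s'
After 6 ($): row=1 col=21 char='e'
After 7 (b): row=1 col=18 char='t'
After 8 (h): row=1 col=17 char='_'
After 9 (h): row=1 col=16 char='_'
After 10 (l): row=1 col=17 char='_'
After 11 (h): row=1 col=16 char='_'

Answer: 1,16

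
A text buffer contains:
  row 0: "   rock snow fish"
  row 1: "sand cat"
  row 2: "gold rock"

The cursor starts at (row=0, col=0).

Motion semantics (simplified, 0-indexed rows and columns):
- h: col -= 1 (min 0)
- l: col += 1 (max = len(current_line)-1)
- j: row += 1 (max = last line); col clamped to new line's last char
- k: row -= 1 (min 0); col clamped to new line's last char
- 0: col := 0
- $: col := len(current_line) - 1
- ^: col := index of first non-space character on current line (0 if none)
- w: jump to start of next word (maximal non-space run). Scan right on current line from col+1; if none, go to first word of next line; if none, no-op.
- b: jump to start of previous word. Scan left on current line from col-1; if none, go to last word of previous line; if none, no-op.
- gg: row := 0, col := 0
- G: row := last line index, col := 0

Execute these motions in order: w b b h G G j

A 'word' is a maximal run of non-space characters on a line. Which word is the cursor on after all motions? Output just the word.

Answer: gold

Derivation:
After 1 (w): row=0 col=3 char='r'
After 2 (b): row=0 col=3 char='r'
After 3 (b): row=0 col=3 char='r'
After 4 (h): row=0 col=2 char='_'
After 5 (G): row=2 col=0 char='g'
After 6 (G): row=2 col=0 char='g'
After 7 (j): row=2 col=0 char='g'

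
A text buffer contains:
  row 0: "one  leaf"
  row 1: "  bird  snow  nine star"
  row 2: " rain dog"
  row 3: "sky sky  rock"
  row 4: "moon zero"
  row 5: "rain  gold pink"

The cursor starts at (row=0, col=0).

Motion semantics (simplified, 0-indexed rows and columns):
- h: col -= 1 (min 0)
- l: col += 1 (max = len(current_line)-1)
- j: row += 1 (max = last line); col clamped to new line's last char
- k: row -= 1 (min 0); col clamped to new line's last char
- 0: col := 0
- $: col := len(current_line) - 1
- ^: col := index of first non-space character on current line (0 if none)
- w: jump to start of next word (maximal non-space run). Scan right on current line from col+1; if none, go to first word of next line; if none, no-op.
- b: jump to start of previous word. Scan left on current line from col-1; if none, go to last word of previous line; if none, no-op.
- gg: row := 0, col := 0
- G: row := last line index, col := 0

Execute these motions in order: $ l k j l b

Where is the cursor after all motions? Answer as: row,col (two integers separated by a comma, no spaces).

Answer: 1,8

Derivation:
After 1 ($): row=0 col=8 char='f'
After 2 (l): row=0 col=8 char='f'
After 3 (k): row=0 col=8 char='f'
After 4 (j): row=1 col=8 char='s'
After 5 (l): row=1 col=9 char='n'
After 6 (b): row=1 col=8 char='s'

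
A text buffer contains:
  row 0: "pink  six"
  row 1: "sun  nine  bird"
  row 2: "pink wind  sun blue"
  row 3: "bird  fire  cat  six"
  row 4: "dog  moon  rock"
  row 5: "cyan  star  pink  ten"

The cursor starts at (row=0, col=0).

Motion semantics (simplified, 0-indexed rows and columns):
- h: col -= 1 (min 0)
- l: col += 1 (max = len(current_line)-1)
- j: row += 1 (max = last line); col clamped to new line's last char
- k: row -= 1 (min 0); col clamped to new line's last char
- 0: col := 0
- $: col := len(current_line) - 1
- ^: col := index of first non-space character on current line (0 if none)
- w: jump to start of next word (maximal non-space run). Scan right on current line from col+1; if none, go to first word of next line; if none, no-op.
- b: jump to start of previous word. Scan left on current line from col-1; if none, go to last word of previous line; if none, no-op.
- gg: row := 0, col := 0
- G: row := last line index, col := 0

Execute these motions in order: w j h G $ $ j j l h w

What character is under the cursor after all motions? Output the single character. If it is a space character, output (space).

After 1 (w): row=0 col=6 char='s'
After 2 (j): row=1 col=6 char='i'
After 3 (h): row=1 col=5 char='n'
After 4 (G): row=5 col=0 char='c'
After 5 ($): row=5 col=20 char='n'
After 6 ($): row=5 col=20 char='n'
After 7 (j): row=5 col=20 char='n'
After 8 (j): row=5 col=20 char='n'
After 9 (l): row=5 col=20 char='n'
After 10 (h): row=5 col=19 char='e'
After 11 (w): row=5 col=19 char='e'

Answer: e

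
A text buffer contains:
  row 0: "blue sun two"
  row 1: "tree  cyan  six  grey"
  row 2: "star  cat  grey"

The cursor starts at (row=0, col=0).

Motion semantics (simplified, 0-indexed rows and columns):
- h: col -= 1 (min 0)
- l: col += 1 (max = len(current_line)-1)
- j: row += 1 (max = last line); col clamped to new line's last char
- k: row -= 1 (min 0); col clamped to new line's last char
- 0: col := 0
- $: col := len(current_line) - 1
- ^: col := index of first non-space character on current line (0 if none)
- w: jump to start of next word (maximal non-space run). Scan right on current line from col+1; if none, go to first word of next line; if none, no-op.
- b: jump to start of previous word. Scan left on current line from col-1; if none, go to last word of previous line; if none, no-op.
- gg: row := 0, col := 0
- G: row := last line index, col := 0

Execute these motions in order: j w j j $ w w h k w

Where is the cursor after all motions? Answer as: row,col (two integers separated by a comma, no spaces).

After 1 (j): row=1 col=0 char='t'
After 2 (w): row=1 col=6 char='c'
After 3 (j): row=2 col=6 char='c'
After 4 (j): row=2 col=6 char='c'
After 5 ($): row=2 col=14 char='y'
After 6 (w): row=2 col=14 char='y'
After 7 (w): row=2 col=14 char='y'
After 8 (h): row=2 col=13 char='e'
After 9 (k): row=1 col=13 char='i'
After 10 (w): row=1 col=17 char='g'

Answer: 1,17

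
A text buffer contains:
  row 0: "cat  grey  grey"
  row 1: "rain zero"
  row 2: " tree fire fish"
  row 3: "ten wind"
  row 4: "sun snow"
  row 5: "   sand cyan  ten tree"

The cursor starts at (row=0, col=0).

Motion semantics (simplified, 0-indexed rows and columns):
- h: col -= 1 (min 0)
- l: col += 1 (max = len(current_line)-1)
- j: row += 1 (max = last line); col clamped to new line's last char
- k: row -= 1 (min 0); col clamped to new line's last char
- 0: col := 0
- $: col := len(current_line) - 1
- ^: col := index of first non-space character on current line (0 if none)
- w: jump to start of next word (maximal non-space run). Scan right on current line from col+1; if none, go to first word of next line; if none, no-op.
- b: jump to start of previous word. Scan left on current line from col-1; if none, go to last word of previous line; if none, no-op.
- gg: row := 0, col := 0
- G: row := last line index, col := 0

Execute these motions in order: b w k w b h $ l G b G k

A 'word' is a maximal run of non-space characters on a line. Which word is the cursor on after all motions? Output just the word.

Answer: sun

Derivation:
After 1 (b): row=0 col=0 char='c'
After 2 (w): row=0 col=5 char='g'
After 3 (k): row=0 col=5 char='g'
After 4 (w): row=0 col=11 char='g'
After 5 (b): row=0 col=5 char='g'
After 6 (h): row=0 col=4 char='_'
After 7 ($): row=0 col=14 char='y'
After 8 (l): row=0 col=14 char='y'
After 9 (G): row=5 col=0 char='_'
After 10 (b): row=4 col=4 char='s'
After 11 (G): row=5 col=0 char='_'
After 12 (k): row=4 col=0 char='s'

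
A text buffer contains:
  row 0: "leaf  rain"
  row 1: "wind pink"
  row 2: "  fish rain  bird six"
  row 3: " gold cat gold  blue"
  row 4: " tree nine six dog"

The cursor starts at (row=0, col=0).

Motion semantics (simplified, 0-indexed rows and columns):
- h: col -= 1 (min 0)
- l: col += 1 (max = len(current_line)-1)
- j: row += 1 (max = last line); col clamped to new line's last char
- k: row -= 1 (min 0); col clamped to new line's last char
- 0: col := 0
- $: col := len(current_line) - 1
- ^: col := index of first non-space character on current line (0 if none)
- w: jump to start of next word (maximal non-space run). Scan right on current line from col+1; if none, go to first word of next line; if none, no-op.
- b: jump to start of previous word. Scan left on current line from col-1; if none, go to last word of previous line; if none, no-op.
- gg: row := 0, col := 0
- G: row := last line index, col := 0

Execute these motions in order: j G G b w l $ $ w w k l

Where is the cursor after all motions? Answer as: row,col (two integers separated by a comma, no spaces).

Answer: 3,18

Derivation:
After 1 (j): row=1 col=0 char='w'
After 2 (G): row=4 col=0 char='_'
After 3 (G): row=4 col=0 char='_'
After 4 (b): row=3 col=16 char='b'
After 5 (w): row=4 col=1 char='t'
After 6 (l): row=4 col=2 char='r'
After 7 ($): row=4 col=17 char='g'
After 8 ($): row=4 col=17 char='g'
After 9 (w): row=4 col=17 char='g'
After 10 (w): row=4 col=17 char='g'
After 11 (k): row=3 col=17 char='l'
After 12 (l): row=3 col=18 char='u'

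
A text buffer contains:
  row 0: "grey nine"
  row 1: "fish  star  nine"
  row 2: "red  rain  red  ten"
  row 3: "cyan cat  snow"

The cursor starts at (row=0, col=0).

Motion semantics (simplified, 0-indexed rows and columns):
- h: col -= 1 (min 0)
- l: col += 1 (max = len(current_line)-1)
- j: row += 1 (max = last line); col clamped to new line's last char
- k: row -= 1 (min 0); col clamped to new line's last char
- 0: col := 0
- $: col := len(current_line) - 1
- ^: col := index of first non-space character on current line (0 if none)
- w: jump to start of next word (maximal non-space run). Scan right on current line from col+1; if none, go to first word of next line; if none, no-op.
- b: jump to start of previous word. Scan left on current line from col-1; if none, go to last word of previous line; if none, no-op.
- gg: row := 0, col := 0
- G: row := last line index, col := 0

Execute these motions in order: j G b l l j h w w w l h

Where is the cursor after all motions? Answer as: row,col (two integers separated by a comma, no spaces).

After 1 (j): row=1 col=0 char='f'
After 2 (G): row=3 col=0 char='c'
After 3 (b): row=2 col=16 char='t'
After 4 (l): row=2 col=17 char='e'
After 5 (l): row=2 col=18 char='n'
After 6 (j): row=3 col=13 char='w'
After 7 (h): row=3 col=12 char='o'
After 8 (w): row=3 col=12 char='o'
After 9 (w): row=3 col=12 char='o'
After 10 (w): row=3 col=12 char='o'
After 11 (l): row=3 col=13 char='w'
After 12 (h): row=3 col=12 char='o'

Answer: 3,12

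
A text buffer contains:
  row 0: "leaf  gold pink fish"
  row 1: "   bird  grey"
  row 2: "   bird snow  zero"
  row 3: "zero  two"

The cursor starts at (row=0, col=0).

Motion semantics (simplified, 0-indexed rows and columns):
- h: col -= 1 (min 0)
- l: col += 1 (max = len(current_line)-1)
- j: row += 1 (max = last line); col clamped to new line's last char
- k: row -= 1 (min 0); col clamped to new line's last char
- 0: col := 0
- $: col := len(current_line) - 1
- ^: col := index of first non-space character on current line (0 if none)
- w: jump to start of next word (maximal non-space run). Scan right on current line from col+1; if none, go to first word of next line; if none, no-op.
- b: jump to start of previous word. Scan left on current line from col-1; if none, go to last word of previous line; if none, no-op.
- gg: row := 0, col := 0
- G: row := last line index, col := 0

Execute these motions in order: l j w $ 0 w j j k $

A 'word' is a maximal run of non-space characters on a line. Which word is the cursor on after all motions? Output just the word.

Answer: zero

Derivation:
After 1 (l): row=0 col=1 char='e'
After 2 (j): row=1 col=1 char='_'
After 3 (w): row=1 col=3 char='b'
After 4 ($): row=1 col=12 char='y'
After 5 (0): row=1 col=0 char='_'
After 6 (w): row=1 col=3 char='b'
After 7 (j): row=2 col=3 char='b'
After 8 (j): row=3 col=3 char='o'
After 9 (k): row=2 col=3 char='b'
After 10 ($): row=2 col=17 char='o'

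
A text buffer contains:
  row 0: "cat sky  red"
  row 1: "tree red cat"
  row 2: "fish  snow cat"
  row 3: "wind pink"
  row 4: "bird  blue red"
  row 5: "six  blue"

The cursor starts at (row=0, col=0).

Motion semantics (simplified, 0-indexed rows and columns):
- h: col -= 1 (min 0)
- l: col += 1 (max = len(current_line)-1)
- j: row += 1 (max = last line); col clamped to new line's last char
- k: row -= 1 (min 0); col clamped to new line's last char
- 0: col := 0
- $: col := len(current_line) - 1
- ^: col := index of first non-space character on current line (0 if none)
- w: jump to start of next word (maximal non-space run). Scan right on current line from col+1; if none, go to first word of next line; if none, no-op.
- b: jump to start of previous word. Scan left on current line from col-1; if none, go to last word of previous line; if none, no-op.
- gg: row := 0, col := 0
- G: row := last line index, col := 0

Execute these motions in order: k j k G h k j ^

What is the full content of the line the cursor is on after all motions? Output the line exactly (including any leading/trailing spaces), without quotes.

After 1 (k): row=0 col=0 char='c'
After 2 (j): row=1 col=0 char='t'
After 3 (k): row=0 col=0 char='c'
After 4 (G): row=5 col=0 char='s'
After 5 (h): row=5 col=0 char='s'
After 6 (k): row=4 col=0 char='b'
After 7 (j): row=5 col=0 char='s'
After 8 (^): row=5 col=0 char='s'

Answer: six  blue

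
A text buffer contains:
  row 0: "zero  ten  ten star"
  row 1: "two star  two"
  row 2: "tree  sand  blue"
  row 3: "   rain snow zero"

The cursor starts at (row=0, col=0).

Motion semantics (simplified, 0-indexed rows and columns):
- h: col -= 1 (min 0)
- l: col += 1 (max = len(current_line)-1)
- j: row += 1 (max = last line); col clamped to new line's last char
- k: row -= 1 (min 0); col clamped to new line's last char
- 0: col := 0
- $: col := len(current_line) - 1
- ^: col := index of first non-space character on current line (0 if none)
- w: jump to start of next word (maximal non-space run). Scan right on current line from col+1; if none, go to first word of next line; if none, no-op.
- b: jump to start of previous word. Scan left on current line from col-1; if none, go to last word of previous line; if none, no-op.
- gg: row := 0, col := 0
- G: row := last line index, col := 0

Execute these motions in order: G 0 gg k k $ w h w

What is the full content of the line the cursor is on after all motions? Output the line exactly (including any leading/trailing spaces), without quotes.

Answer: two star  two

Derivation:
After 1 (G): row=3 col=0 char='_'
After 2 (0): row=3 col=0 char='_'
After 3 (gg): row=0 col=0 char='z'
After 4 (k): row=0 col=0 char='z'
After 5 (k): row=0 col=0 char='z'
After 6 ($): row=0 col=18 char='r'
After 7 (w): row=1 col=0 char='t'
After 8 (h): row=1 col=0 char='t'
After 9 (w): row=1 col=4 char='s'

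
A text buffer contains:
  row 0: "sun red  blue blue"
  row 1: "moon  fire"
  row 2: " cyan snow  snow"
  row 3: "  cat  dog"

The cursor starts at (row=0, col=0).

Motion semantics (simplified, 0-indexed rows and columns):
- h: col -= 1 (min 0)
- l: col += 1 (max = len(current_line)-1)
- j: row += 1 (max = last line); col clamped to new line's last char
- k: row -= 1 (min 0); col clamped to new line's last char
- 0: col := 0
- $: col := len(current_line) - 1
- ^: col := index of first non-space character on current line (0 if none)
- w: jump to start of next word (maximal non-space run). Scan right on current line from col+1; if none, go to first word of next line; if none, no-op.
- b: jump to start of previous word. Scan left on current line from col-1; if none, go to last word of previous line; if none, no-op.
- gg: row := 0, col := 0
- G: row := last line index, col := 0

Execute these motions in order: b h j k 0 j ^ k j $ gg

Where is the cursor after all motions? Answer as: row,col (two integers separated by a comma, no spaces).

After 1 (b): row=0 col=0 char='s'
After 2 (h): row=0 col=0 char='s'
After 3 (j): row=1 col=0 char='m'
After 4 (k): row=0 col=0 char='s'
After 5 (0): row=0 col=0 char='s'
After 6 (j): row=1 col=0 char='m'
After 7 (^): row=1 col=0 char='m'
After 8 (k): row=0 col=0 char='s'
After 9 (j): row=1 col=0 char='m'
After 10 ($): row=1 col=9 char='e'
After 11 (gg): row=0 col=0 char='s'

Answer: 0,0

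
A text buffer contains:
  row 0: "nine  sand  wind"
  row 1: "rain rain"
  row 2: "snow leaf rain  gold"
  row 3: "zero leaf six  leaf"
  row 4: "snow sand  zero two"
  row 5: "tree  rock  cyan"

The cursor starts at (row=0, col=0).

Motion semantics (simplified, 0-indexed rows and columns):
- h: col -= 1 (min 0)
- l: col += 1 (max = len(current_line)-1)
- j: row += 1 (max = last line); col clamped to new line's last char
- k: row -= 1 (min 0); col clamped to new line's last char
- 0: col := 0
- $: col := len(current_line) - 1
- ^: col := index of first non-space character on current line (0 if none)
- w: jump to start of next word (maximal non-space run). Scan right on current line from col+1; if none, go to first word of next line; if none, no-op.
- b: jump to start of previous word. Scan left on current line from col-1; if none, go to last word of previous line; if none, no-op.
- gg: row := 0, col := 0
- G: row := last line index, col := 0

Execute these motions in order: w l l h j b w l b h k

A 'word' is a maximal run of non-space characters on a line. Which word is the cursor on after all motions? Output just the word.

After 1 (w): row=0 col=6 char='s'
After 2 (l): row=0 col=7 char='a'
After 3 (l): row=0 col=8 char='n'
After 4 (h): row=0 col=7 char='a'
After 5 (j): row=1 col=7 char='i'
After 6 (b): row=1 col=5 char='r'
After 7 (w): row=2 col=0 char='s'
After 8 (l): row=2 col=1 char='n'
After 9 (b): row=2 col=0 char='s'
After 10 (h): row=2 col=0 char='s'
After 11 (k): row=1 col=0 char='r'

Answer: rain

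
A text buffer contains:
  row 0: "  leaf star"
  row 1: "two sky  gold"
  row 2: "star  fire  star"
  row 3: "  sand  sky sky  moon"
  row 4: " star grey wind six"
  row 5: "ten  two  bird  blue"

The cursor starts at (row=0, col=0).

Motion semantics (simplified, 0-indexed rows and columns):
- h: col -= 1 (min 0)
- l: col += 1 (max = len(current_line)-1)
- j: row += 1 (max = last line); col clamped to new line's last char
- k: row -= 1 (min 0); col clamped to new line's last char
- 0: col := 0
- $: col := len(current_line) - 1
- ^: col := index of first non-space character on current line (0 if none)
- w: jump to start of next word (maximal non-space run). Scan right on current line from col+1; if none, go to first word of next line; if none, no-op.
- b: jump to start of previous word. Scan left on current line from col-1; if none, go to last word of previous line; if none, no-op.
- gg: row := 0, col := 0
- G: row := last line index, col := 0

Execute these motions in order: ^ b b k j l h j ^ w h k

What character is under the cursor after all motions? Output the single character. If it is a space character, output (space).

After 1 (^): row=0 col=2 char='l'
After 2 (b): row=0 col=2 char='l'
After 3 (b): row=0 col=2 char='l'
After 4 (k): row=0 col=2 char='l'
After 5 (j): row=1 col=2 char='o'
After 6 (l): row=1 col=3 char='_'
After 7 (h): row=1 col=2 char='o'
After 8 (j): row=2 col=2 char='a'
After 9 (^): row=2 col=0 char='s'
After 10 (w): row=2 col=6 char='f'
After 11 (h): row=2 col=5 char='_'
After 12 (k): row=1 col=5 char='k'

Answer: k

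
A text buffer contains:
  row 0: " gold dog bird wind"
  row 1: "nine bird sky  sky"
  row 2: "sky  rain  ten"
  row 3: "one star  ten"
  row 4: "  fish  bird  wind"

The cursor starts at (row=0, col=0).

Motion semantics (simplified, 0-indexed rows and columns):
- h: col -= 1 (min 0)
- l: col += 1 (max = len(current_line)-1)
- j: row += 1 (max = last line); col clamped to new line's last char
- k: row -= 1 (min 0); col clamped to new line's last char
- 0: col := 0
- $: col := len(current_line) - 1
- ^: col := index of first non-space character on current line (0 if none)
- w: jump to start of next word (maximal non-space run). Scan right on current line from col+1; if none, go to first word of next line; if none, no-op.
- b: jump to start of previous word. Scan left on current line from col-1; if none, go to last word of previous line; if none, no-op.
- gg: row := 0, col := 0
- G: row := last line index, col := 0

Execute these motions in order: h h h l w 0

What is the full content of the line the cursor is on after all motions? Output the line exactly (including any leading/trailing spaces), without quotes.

After 1 (h): row=0 col=0 char='_'
After 2 (h): row=0 col=0 char='_'
After 3 (h): row=0 col=0 char='_'
After 4 (l): row=0 col=1 char='g'
After 5 (w): row=0 col=6 char='d'
After 6 (0): row=0 col=0 char='_'

Answer:  gold dog bird wind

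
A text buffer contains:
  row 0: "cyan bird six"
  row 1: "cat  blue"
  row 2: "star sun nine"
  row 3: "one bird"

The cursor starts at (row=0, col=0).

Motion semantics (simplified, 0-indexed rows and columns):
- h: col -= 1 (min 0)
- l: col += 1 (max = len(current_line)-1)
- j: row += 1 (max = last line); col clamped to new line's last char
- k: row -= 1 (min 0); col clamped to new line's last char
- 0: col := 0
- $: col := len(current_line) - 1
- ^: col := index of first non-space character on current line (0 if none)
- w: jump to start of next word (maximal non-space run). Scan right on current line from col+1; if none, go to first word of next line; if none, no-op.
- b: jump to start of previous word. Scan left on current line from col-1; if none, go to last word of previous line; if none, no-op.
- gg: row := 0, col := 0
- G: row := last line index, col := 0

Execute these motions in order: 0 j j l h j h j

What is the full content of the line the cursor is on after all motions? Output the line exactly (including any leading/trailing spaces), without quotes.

After 1 (0): row=0 col=0 char='c'
After 2 (j): row=1 col=0 char='c'
After 3 (j): row=2 col=0 char='s'
After 4 (l): row=2 col=1 char='t'
After 5 (h): row=2 col=0 char='s'
After 6 (j): row=3 col=0 char='o'
After 7 (h): row=3 col=0 char='o'
After 8 (j): row=3 col=0 char='o'

Answer: one bird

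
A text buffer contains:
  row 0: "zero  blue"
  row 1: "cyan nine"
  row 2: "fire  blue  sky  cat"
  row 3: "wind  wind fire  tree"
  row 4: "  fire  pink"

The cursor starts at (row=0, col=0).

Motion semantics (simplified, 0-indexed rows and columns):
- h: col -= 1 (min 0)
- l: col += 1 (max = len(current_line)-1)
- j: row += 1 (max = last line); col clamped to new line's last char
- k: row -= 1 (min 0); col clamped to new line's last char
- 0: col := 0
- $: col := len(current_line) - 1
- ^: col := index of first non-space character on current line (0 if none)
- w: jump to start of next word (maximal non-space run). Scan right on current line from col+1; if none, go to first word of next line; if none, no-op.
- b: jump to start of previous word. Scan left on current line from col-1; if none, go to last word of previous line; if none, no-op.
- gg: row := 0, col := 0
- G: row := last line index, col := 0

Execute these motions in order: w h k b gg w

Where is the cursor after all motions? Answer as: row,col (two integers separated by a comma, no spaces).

After 1 (w): row=0 col=6 char='b'
After 2 (h): row=0 col=5 char='_'
After 3 (k): row=0 col=5 char='_'
After 4 (b): row=0 col=0 char='z'
After 5 (gg): row=0 col=0 char='z'
After 6 (w): row=0 col=6 char='b'

Answer: 0,6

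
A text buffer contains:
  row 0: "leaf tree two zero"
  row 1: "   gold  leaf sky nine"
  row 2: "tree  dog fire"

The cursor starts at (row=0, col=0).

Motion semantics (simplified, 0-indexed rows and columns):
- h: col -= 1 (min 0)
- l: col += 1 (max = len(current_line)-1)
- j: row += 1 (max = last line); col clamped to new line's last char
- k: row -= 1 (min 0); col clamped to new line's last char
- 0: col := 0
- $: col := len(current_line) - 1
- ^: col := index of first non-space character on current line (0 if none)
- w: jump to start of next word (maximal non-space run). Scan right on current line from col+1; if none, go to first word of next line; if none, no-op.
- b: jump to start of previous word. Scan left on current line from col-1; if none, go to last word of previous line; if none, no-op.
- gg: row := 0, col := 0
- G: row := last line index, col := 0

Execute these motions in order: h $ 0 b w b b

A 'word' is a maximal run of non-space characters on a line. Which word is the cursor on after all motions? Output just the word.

After 1 (h): row=0 col=0 char='l'
After 2 ($): row=0 col=17 char='o'
After 3 (0): row=0 col=0 char='l'
After 4 (b): row=0 col=0 char='l'
After 5 (w): row=0 col=5 char='t'
After 6 (b): row=0 col=0 char='l'
After 7 (b): row=0 col=0 char='l'

Answer: leaf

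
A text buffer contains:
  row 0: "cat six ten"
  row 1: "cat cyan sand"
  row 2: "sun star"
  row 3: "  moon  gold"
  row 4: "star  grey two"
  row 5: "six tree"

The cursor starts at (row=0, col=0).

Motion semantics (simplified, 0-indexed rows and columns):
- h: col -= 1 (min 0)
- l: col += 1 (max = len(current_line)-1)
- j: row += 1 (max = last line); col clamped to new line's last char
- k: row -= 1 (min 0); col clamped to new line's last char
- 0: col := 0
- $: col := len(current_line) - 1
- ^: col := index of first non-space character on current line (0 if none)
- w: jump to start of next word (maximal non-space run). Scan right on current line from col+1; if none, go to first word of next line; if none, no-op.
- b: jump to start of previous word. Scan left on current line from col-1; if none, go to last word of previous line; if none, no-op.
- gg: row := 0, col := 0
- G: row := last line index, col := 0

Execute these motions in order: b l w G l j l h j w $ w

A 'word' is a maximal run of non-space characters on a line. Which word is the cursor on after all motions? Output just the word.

After 1 (b): row=0 col=0 char='c'
After 2 (l): row=0 col=1 char='a'
After 3 (w): row=0 col=4 char='s'
After 4 (G): row=5 col=0 char='s'
After 5 (l): row=5 col=1 char='i'
After 6 (j): row=5 col=1 char='i'
After 7 (l): row=5 col=2 char='x'
After 8 (h): row=5 col=1 char='i'
After 9 (j): row=5 col=1 char='i'
After 10 (w): row=5 col=4 char='t'
After 11 ($): row=5 col=7 char='e'
After 12 (w): row=5 col=7 char='e'

Answer: tree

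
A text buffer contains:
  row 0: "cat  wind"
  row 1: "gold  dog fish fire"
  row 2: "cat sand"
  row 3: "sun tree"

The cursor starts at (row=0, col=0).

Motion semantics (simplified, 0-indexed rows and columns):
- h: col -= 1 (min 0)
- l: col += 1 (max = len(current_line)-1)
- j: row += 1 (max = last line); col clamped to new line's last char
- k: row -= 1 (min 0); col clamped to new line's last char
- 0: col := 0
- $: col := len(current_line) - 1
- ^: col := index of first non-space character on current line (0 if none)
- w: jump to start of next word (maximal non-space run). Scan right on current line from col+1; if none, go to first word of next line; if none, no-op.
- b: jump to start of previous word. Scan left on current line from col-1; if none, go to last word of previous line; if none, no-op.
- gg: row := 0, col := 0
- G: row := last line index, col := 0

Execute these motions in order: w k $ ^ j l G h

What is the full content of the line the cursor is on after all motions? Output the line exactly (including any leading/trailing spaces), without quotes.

Answer: sun tree

Derivation:
After 1 (w): row=0 col=5 char='w'
After 2 (k): row=0 col=5 char='w'
After 3 ($): row=0 col=8 char='d'
After 4 (^): row=0 col=0 char='c'
After 5 (j): row=1 col=0 char='g'
After 6 (l): row=1 col=1 char='o'
After 7 (G): row=3 col=0 char='s'
After 8 (h): row=3 col=0 char='s'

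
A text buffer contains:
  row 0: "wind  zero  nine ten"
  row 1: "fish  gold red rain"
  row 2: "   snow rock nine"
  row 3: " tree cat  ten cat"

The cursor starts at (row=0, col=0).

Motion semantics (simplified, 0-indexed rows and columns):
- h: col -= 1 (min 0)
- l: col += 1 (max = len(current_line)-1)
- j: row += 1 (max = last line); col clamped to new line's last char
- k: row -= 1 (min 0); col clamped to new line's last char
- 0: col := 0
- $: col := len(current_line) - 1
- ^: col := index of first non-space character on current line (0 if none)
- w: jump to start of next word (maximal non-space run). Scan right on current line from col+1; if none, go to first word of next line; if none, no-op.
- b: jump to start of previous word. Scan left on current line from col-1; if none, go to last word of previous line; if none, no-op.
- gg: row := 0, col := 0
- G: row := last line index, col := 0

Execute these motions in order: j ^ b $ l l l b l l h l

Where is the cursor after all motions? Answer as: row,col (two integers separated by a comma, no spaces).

After 1 (j): row=1 col=0 char='f'
After 2 (^): row=1 col=0 char='f'
After 3 (b): row=0 col=17 char='t'
After 4 ($): row=0 col=19 char='n'
After 5 (l): row=0 col=19 char='n'
After 6 (l): row=0 col=19 char='n'
After 7 (l): row=0 col=19 char='n'
After 8 (b): row=0 col=17 char='t'
After 9 (l): row=0 col=18 char='e'
After 10 (l): row=0 col=19 char='n'
After 11 (h): row=0 col=18 char='e'
After 12 (l): row=0 col=19 char='n'

Answer: 0,19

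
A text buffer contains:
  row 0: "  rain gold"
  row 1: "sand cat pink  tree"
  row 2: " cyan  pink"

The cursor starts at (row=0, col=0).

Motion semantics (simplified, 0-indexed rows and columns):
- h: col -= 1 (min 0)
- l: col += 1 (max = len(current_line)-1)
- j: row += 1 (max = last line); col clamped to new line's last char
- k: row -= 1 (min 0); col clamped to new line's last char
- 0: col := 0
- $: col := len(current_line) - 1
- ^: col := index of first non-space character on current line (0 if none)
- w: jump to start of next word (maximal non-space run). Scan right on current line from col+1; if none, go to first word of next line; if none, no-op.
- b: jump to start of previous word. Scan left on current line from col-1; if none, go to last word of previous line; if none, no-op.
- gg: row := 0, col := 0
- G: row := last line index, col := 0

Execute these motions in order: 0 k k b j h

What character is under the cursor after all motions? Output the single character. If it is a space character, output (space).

After 1 (0): row=0 col=0 char='_'
After 2 (k): row=0 col=0 char='_'
After 3 (k): row=0 col=0 char='_'
After 4 (b): row=0 col=0 char='_'
After 5 (j): row=1 col=0 char='s'
After 6 (h): row=1 col=0 char='s'

Answer: s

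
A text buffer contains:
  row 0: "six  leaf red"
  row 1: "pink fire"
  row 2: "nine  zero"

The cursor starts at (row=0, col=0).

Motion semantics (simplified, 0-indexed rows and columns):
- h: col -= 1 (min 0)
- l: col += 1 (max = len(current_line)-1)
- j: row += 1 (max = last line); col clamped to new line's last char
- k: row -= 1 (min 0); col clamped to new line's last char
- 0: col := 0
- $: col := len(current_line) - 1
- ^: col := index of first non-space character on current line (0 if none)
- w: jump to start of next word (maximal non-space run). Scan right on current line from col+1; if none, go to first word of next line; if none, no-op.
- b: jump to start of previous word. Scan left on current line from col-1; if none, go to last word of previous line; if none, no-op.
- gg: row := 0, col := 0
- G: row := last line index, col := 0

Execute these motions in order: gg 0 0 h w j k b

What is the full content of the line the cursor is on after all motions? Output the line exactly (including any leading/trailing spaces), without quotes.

Answer: six  leaf red

Derivation:
After 1 (gg): row=0 col=0 char='s'
After 2 (0): row=0 col=0 char='s'
After 3 (0): row=0 col=0 char='s'
After 4 (h): row=0 col=0 char='s'
After 5 (w): row=0 col=5 char='l'
After 6 (j): row=1 col=5 char='f'
After 7 (k): row=0 col=5 char='l'
After 8 (b): row=0 col=0 char='s'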